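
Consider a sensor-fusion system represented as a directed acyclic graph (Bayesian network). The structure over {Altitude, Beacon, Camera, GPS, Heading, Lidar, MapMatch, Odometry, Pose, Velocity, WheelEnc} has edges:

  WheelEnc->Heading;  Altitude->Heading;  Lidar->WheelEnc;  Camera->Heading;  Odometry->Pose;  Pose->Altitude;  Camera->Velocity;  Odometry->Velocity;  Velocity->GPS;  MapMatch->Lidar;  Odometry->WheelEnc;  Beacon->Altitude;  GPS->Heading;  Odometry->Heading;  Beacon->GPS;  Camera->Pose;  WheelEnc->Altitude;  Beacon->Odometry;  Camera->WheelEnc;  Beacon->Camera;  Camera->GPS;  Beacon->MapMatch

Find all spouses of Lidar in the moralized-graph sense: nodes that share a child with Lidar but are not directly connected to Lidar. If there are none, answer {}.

{Camera, Odometry}

Children of Lidar: WheelEnc.
  WheelEnc: Camera, Odometry
Excluding nodes already adjacent to Lidar (MapMatch, WheelEnc), the co-parent-only contribution is {Camera, Odometry}.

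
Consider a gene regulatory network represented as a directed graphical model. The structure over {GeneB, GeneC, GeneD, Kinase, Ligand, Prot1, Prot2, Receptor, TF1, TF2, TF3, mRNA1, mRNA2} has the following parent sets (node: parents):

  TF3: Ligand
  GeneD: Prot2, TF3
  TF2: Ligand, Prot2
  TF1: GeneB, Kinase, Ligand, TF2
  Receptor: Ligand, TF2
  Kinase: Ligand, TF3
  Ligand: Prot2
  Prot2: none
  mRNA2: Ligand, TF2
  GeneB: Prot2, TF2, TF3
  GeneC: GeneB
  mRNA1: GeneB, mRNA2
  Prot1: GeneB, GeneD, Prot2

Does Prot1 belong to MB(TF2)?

By definition, MB(TF2) is built from TF2's parents, TF2's children, and the co-parents of TF2.
TF2's parents: Ligand, Prot2.
TF2 has children GeneB, Receptor, TF1, mRNA2.
Parents of each child, excluding TF2:
  parents(Receptor) \ {TF2} = {Ligand}.
  parents(GeneB) \ {TF2} = {Prot2, TF3}.
  mRNA2's other parent is Ligand.
  TF1 also has parents GeneB, Kinase, Ligand.
MB(TF2) = {GeneB, Kinase, Ligand, Prot2, Receptor, TF1, TF3, mRNA2}; Prot1 is not in this set.

No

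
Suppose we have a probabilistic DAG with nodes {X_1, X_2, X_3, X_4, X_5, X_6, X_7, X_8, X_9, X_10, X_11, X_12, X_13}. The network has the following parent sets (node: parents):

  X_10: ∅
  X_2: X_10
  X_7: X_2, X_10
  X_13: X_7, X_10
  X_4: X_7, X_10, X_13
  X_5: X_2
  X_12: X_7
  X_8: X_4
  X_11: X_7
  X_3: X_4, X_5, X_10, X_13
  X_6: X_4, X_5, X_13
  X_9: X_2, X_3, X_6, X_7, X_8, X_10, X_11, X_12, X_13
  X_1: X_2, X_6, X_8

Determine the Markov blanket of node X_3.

X_3 has child X_9.
Pa(X_3) = {X_4, X_5, X_10, X_13}.
Co-parents of X_3 (other parents of its children):
  X_9: X_2, X_6, X_7, X_8, X_10, X_11, X_12, X_13
So the Markov blanket of X_3 is {X_2, X_4, X_5, X_6, X_7, X_8, X_9, X_10, X_11, X_12, X_13}.

{X_2, X_4, X_5, X_6, X_7, X_8, X_9, X_10, X_11, X_12, X_13}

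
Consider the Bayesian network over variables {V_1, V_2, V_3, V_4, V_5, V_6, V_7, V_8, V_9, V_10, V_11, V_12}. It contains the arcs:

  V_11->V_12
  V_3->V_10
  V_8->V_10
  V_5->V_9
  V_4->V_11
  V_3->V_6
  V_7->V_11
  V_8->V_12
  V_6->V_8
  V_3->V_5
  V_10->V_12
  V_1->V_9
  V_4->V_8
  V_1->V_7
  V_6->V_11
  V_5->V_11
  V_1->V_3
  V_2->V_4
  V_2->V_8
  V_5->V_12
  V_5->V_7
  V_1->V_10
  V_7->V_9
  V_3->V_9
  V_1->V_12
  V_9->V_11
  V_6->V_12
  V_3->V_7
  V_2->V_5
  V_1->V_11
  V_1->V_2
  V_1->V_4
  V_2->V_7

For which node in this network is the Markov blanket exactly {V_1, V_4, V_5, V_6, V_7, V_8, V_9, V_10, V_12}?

V_11

The target node must have every member of {V_1, V_4, V_5, V_6, V_7, V_8, V_9, V_10, V_12} as a parent, child, or co-parent, and no others.
Parents of V_11: V_1, V_4, V_5, V_6, V_7, V_9; children: V_12; co-parents: V_1, V_5, V_6, V_8, V_10.
These exactly cover the given set, so the node is V_11.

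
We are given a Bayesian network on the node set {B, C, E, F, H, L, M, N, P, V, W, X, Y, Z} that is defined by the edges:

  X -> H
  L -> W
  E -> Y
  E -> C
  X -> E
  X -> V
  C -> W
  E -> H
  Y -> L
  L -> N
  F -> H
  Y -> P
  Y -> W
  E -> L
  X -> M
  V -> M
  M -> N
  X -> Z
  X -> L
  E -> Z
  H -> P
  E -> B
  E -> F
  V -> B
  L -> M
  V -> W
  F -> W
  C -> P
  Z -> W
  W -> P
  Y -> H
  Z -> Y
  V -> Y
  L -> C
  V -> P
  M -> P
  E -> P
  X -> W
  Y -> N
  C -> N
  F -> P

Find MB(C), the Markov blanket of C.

{E, F, H, L, M, N, P, V, W, X, Y, Z}

Parents of C: E, L.
C's children: N, P, W.
Other parents of C's children:
  parents(W) \ {C} = {F, L, V, X, Y, Z}.
  N's other parents are L, M, Y.
  parents(P) \ {C} = {E, F, H, M, V, W, Y}.
Taking the union gives {E, F, H, L, M, N, P, V, W, X, Y, Z}.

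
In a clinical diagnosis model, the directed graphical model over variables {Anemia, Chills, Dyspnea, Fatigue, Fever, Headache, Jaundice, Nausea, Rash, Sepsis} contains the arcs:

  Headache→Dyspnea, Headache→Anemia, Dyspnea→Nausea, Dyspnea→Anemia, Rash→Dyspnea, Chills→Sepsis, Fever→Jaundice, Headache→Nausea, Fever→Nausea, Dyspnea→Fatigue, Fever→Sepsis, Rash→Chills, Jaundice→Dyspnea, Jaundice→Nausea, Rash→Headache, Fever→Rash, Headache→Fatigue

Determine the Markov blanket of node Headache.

{Anemia, Dyspnea, Fatigue, Fever, Jaundice, Nausea, Rash}

Headache's parents: Rash.
Children of Headache: Anemia, Dyspnea, Fatigue, Nausea.
Other parents of Headache's children:
  parents(Dyspnea) \ {Headache} = {Jaundice, Rash}.
  Nausea's other parents are Dyspnea, Fever, Jaundice.
  Anemia's other parent is Dyspnea.
  Fatigue also has parent Dyspnea.
Taking the union gives {Anemia, Dyspnea, Fatigue, Fever, Jaundice, Nausea, Rash}.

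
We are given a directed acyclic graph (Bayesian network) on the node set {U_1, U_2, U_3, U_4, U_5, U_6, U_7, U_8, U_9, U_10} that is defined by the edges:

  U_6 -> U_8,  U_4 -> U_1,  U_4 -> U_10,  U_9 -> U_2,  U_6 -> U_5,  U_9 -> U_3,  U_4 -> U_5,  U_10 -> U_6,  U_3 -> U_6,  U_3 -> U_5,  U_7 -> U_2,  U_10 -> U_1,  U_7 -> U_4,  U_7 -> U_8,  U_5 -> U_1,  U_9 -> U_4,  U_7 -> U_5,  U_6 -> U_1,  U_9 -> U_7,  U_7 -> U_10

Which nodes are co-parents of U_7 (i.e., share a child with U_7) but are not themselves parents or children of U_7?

Children of U_7: U_2, U_4, U_5, U_8, U_10.
  parents(U_4) \ {U_7} = {U_9}.
  U_10 also has parent U_4.
  U_5 also has parents U_3, U_4, U_6.
  U_2 also has parent U_9.
  U_8's other parent is U_6.
Excluding nodes already adjacent to U_7 (U_2, U_4, U_5, U_8, U_9, U_10), the co-parent-only contribution is {U_3, U_6}.

{U_3, U_6}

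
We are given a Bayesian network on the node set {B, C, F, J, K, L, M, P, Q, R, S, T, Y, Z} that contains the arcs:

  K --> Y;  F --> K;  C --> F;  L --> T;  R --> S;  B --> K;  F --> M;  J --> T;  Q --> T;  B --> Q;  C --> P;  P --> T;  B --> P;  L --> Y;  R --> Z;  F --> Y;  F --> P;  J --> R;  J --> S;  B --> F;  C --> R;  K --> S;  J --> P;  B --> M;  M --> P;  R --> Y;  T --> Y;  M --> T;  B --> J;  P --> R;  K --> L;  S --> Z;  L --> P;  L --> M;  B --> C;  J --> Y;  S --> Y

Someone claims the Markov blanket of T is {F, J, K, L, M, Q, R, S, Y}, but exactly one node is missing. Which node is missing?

The Markov blanket of a node is its parents, its children, and the other parents of its children.
Children of T: Y.
T's parents: J, L, M, P, Q.
Parents of each child, excluding T:
  parents(Y) \ {T} = {F, J, K, L, R, S}.
MB(T) = {F, J, K, L, M, P, Q, R, S, Y}.
Comparing with the claimed set, P is missing.

P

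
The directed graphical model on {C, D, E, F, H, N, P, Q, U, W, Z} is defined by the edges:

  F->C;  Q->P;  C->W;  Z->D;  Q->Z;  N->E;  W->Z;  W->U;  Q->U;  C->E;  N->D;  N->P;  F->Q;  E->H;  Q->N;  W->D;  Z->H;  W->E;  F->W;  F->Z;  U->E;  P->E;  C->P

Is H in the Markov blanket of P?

No

A node's Markov blanket = Pa ∪ Ch ∪ (parents of Ch other than the node itself).
Ch(P) = {E}.
Pa(P) = {C, N, Q}.
Co-parents of P (other parents of its children):
  E's other parents are C, N, U, W.
MB(P) = {C, E, N, Q, U, W}; H is not in this set.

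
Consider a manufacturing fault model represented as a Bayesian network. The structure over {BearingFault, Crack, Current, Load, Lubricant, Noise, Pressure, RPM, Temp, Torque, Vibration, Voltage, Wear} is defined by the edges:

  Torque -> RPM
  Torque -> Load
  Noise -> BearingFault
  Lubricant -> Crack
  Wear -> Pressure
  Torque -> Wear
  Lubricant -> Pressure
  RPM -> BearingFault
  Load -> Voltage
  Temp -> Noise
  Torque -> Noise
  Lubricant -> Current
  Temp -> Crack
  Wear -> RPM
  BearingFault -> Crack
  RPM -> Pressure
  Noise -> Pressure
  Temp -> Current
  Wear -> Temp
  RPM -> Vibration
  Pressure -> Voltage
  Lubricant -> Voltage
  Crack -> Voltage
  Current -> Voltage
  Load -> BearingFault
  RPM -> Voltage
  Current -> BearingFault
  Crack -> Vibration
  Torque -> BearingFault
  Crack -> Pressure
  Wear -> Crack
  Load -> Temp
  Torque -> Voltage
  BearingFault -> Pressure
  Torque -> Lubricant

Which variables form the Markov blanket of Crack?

{BearingFault, Current, Load, Lubricant, Noise, Pressure, RPM, Temp, Torque, Vibration, Voltage, Wear}

By definition, MB(Crack) is built from Crack's parents, Crack's children, and the co-parents of Crack.
Crack's parents: BearingFault, Lubricant, Temp, Wear.
Crack's children: Pressure, Vibration, Voltage.
Other parents of Crack's children:
  Pressure: BearingFault, Lubricant, Noise, RPM, Wear
  Voltage: Current, Load, Lubricant, Pressure, RPM, Torque
  Vibration: RPM
So the Markov blanket of Crack is {BearingFault, Current, Load, Lubricant, Noise, Pressure, RPM, Temp, Torque, Vibration, Voltage, Wear}.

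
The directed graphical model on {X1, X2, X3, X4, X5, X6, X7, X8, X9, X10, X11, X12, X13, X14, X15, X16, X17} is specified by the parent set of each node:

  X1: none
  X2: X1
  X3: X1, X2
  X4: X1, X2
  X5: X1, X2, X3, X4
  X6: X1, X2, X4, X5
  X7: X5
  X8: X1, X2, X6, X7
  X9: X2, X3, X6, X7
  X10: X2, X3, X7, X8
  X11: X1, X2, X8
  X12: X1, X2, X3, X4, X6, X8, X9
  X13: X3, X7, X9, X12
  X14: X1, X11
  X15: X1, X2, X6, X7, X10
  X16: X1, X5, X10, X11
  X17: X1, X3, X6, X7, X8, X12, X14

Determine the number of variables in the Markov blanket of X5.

9

Recall MB(v) = parents ∪ children ∪ spouses, where spouses are the other parents of v's children.
Children of X5: X6, X7, X16.
X5's parents: X1, X2, X3, X4.
Parents of each child, excluding X5:
  X6: X1, X2, X4
  X7: —
  X16: X1, X10, X11
MB(X5) = {X1, X2, X3, X4, X6, X7, X10, X11, X16}, which has 9 nodes.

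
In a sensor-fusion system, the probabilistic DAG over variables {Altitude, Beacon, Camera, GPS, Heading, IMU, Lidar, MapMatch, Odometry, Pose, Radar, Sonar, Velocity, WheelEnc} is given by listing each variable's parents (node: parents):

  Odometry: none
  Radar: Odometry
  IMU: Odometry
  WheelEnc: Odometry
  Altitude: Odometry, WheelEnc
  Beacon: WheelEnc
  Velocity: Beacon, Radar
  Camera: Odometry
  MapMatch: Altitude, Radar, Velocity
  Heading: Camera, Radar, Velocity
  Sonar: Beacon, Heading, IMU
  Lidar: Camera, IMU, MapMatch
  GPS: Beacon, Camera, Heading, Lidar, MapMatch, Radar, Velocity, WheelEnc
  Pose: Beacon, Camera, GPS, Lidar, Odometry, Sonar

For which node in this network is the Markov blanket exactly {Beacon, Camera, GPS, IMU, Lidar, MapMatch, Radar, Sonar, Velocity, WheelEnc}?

Heading

The target node must have every member of {Beacon, Camera, GPS, IMU, Lidar, MapMatch, Radar, Sonar, Velocity, WheelEnc} as a parent, child, or co-parent, and no others.
Parents of Heading: Camera, Radar, Velocity; children: GPS, Sonar; co-parents: Beacon, Camera, IMU, Lidar, MapMatch, Radar, Velocity, WheelEnc.
These exactly cover the given set, so the node is Heading.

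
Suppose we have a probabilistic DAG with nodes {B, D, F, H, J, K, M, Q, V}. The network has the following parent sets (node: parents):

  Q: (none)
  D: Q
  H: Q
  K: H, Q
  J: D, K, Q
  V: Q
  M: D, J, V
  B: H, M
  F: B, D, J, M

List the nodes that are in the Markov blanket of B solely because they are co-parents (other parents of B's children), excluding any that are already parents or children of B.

{D, J}

Children of B: F.
  parents(F) \ {B} = {D, J, M}.
Excluding nodes already adjacent to B (F, H, M), the co-parent-only contribution is {D, J}.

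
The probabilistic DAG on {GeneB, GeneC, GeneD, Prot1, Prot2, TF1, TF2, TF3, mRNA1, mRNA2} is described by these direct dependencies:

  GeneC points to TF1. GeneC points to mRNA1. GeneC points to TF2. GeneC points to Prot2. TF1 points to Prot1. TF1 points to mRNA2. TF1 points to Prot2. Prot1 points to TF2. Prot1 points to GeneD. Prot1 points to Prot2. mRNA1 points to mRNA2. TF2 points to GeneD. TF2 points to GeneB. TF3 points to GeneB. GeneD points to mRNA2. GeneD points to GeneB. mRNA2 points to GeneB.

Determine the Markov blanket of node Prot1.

{GeneC, GeneD, Prot2, TF1, TF2}

Prot1's children: GeneD, Prot2, TF2.
Prot1's parents: TF1.
For each child, the remaining parents (spouses of Prot1):
  TF2's other parent is GeneC.
  parents(GeneD) \ {Prot1} = {TF2}.
  Prot2's other parents are GeneC, TF1.
MB(Prot1) = {GeneC, GeneD, Prot2, TF1, TF2}.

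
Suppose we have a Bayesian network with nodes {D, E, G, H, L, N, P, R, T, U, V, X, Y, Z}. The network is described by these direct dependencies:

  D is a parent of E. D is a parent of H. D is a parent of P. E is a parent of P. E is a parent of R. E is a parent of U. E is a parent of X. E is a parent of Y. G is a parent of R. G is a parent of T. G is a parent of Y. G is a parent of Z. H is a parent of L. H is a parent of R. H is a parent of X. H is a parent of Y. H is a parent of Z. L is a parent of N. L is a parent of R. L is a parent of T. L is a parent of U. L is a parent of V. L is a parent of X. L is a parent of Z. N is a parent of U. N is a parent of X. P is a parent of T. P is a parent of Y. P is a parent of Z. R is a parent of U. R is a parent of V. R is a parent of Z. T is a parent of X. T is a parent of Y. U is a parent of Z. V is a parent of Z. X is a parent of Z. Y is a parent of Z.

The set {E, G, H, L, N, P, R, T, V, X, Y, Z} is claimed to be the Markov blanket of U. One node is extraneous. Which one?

Pa(U) = {E, L, N, R}.
Ch(U) = {Z}.
Co-parents of U (other parents of its children):
  parents(Z) \ {U} = {G, H, L, P, R, V, X, Y}.
MB(U) = {E, G, H, L, N, P, R, V, X, Y, Z}.
T is neither a parent, child, nor co-parent of U, so it does not belong.

T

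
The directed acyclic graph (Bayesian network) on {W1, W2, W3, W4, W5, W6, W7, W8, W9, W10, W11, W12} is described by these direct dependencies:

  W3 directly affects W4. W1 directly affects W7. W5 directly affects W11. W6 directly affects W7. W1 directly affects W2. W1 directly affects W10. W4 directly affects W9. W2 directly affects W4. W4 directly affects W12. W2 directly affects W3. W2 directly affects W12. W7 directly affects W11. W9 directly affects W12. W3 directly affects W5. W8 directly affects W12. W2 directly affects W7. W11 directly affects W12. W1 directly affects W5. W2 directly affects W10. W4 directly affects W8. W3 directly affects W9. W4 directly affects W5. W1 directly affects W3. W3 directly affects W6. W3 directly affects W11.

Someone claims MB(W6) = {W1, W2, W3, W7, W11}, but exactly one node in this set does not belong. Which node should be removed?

W11

The Markov blanket of a node is its parents, its children, and the other parents of its children.
W6's parents: W3.
W6's children: W7.
Parents of each child, excluding W6:
  W7's other parents are W1, W2.
MB(W6) = {W1, W2, W3, W7}.
W11 is neither a parent, child, nor co-parent of W6, so it does not belong.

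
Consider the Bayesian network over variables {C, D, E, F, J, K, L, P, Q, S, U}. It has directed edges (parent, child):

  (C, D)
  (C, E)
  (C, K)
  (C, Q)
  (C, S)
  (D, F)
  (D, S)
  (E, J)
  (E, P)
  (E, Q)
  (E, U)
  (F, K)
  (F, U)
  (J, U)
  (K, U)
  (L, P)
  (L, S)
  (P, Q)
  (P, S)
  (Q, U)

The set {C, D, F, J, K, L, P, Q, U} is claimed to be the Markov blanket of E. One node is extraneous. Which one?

Pa(E) = {C}.
E's children: J, P, Q, U.
For each child, the remaining parents (spouses of E):
  J: —
  P: L
  Q: C, P
  U: F, J, K, Q
MB(E) = {C, F, J, K, L, P, Q, U}.
D is neither a parent, child, nor co-parent of E, so it does not belong.

D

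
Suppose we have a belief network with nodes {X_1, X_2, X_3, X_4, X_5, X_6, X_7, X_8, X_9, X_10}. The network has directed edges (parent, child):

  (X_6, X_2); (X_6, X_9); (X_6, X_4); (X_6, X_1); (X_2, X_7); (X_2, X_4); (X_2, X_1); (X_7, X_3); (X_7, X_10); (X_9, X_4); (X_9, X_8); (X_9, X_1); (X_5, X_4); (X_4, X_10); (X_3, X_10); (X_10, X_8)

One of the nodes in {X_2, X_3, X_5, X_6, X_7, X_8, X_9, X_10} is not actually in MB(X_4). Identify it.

X_4 has parents X_2, X_5, X_6, X_9.
Ch(X_4) = {X_10}.
Co-parents of X_4 (other parents of its children):
  X_10: X_3, X_7
MB(X_4) = {X_2, X_3, X_5, X_6, X_7, X_9, X_10}.
X_8 is neither a parent, child, nor co-parent of X_4, so it does not belong.

X_8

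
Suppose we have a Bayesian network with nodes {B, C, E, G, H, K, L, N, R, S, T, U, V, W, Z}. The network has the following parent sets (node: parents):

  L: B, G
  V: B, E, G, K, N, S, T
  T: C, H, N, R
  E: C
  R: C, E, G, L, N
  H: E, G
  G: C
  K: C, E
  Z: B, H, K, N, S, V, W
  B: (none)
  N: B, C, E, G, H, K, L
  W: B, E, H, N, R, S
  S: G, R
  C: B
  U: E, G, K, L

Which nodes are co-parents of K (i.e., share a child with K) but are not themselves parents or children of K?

{B, G, H, L, S, T, W}

Children of K: N, U, V, Z.
  N also has parents B, C, E, G, H, L.
  U's other parents are E, G, L.
  parents(V) \ {K} = {B, E, G, N, S, T}.
  parents(Z) \ {K} = {B, H, N, S, V, W}.
Excluding nodes already adjacent to K (C, E, N, U, V, Z), the co-parent-only contribution is {B, G, H, L, S, T, W}.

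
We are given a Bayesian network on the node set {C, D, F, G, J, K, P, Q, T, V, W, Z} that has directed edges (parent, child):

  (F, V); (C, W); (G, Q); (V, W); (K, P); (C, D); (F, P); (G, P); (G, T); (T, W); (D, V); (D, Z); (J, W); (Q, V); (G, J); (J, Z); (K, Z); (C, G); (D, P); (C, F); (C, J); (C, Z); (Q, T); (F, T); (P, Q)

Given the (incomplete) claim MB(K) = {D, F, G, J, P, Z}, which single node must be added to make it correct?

C

By definition, MB(K) is built from K's parents, K's children, and the co-parents of K.
K's parents: none.
K's children: P, Z.
Parents of each child, excluding K:
  P's other parents are D, F, G.
  Z's other parents are C, D, J.
MB(K) = {C, D, F, G, J, P, Z}.
Comparing with the claimed set, C is missing.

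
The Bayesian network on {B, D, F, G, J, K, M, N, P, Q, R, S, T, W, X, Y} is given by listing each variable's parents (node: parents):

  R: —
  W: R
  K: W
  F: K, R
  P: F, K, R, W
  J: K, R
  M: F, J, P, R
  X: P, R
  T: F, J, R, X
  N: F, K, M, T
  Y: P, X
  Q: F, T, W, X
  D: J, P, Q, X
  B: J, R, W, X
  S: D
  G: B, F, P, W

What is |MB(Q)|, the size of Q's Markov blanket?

By definition, MB(Q) is built from Q's parents, Q's children, and the co-parents of Q.
Q has parents F, T, W, X.
Ch(Q) = {D}.
For each child, the remaining parents (spouses of Q):
  D: J, P, X
MB(Q) = {D, F, J, P, T, W, X}, which has 7 nodes.

7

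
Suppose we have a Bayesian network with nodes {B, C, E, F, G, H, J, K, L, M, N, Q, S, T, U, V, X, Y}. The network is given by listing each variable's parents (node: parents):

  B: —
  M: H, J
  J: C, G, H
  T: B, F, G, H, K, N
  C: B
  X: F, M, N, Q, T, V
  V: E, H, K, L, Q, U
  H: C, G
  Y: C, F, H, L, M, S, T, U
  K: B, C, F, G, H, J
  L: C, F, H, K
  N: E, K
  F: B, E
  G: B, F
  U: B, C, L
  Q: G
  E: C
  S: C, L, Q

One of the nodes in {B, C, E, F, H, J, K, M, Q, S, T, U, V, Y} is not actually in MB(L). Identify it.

By definition, MB(L) is built from L's parents, L's children, and the co-parents of L.
Parents of L: C, F, H, K.
Ch(L) = {S, U, V, Y}.
Co-parents of L (other parents of its children):
  S: C, Q
  U: B, C
  V: E, H, K, Q, U
  Y: C, F, H, M, S, T, U
MB(L) = {B, C, E, F, H, K, M, Q, S, T, U, V, Y}.
J is neither a parent, child, nor co-parent of L, so it does not belong.

J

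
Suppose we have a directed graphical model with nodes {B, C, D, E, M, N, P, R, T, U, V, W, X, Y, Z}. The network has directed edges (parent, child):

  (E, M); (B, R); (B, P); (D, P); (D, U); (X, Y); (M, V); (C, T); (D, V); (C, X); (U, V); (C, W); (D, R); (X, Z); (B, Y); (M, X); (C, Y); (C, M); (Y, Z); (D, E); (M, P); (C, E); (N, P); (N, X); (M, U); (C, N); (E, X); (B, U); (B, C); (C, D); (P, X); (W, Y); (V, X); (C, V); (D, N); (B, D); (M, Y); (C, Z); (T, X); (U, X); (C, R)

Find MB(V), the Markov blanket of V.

{C, D, E, M, N, P, T, U, X}

V's children: X.
Parents of V: C, D, M, U.
Co-parents of V (other parents of its children):
  X also has parents C, E, M, N, P, T, U.
So the Markov blanket of V is {C, D, E, M, N, P, T, U, X}.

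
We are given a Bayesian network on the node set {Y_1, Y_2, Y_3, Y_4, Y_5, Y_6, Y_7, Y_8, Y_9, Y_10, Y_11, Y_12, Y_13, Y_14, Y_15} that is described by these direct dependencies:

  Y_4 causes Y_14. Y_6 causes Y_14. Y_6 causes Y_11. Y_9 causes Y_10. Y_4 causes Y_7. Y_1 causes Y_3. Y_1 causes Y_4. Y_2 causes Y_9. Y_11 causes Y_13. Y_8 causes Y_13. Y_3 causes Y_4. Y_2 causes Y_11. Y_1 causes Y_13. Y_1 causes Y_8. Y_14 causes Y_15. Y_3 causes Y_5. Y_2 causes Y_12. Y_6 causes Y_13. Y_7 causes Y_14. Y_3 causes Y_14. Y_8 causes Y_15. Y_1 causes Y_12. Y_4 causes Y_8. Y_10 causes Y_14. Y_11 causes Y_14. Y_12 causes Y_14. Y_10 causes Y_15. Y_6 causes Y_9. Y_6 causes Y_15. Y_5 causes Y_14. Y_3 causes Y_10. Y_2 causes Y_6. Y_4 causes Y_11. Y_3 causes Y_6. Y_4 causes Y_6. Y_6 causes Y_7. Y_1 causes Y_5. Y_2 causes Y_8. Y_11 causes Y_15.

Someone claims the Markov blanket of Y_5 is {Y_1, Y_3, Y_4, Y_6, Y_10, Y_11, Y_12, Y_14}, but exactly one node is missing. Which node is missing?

Y_7

Ch(Y_5) = {Y_14}.
Pa(Y_5) = {Y_1, Y_3}.
Other parents of Y_5's children:
  Y_14: Y_3, Y_4, Y_6, Y_7, Y_10, Y_11, Y_12
MB(Y_5) = {Y_1, Y_3, Y_4, Y_6, Y_7, Y_10, Y_11, Y_12, Y_14}.
Comparing with the claimed set, Y_7 is missing.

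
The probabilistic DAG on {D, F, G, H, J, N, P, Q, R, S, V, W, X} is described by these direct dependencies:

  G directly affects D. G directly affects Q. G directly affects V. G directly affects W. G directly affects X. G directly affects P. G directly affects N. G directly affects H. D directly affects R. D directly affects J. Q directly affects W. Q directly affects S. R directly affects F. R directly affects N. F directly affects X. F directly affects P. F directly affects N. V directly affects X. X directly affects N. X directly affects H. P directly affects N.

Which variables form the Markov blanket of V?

A node's Markov blanket = Pa ∪ Ch ∪ (parents of Ch other than the node itself).
Ch(V) = {X}.
Pa(V) = {G}.
For each child, the remaining parents (spouses of V):
  X also has parents F, G.
MB(V) = {F, G, X}.

{F, G, X}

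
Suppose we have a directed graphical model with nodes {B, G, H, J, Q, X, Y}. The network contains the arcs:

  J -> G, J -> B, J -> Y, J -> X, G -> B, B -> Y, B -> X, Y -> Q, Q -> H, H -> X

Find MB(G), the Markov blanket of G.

{B, J}

G's parents: J.
G has child B.
Co-parents of G (other parents of its children):
  B: J
So the Markov blanket of G is {B, J}.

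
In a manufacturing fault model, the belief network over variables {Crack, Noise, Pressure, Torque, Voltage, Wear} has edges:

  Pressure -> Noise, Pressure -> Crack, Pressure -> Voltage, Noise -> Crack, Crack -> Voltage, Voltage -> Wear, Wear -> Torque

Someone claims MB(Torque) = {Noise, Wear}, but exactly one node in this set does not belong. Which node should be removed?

The Markov blanket of a node is its parents, its children, and the other parents of its children.
Torque's parents: Wear.
Torque's children: none.
With no children, Torque has no spouses; the co-parent set is empty.
MB(Torque) = {Wear}.
Noise is neither a parent, child, nor co-parent of Torque, so it does not belong.

Noise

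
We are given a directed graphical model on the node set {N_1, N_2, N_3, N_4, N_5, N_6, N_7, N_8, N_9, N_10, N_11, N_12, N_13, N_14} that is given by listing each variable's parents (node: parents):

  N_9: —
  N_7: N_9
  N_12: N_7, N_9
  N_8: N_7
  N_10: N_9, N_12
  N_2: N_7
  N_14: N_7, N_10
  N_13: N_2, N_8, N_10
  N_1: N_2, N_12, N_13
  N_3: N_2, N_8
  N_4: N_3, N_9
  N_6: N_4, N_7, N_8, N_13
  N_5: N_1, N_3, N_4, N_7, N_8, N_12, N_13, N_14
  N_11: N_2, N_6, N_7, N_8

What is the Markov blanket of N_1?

{N_2, N_3, N_4, N_5, N_7, N_8, N_12, N_13, N_14}

The Markov blanket of a node is its parents, its children, and the other parents of its children.
Ch(N_1) = {N_5}.
Parents of N_1: N_2, N_12, N_13.
Co-parents of N_1 (other parents of its children):
  N_5: N_3, N_4, N_7, N_8, N_12, N_13, N_14
So the Markov blanket of N_1 is {N_2, N_3, N_4, N_5, N_7, N_8, N_12, N_13, N_14}.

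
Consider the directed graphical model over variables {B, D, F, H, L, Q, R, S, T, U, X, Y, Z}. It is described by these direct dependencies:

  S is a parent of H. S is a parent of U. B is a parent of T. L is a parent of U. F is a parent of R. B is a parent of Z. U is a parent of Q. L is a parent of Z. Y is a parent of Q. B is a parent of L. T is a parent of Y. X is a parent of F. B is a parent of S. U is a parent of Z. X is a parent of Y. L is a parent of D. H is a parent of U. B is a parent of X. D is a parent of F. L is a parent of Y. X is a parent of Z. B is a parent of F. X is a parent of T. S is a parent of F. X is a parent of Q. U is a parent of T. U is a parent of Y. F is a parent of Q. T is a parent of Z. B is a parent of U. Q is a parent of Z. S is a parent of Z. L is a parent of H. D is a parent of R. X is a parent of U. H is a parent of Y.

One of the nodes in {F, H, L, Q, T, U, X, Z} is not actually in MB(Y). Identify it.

By definition, MB(Y) is built from Y's parents, Y's children, and the co-parents of Y.
Ch(Y) = {Q}.
Y has parents H, L, T, U, X.
Other parents of Y's children:
  Q also has parents F, U, X.
MB(Y) = {F, H, L, Q, T, U, X}.
Z is neither a parent, child, nor co-parent of Y, so it does not belong.

Z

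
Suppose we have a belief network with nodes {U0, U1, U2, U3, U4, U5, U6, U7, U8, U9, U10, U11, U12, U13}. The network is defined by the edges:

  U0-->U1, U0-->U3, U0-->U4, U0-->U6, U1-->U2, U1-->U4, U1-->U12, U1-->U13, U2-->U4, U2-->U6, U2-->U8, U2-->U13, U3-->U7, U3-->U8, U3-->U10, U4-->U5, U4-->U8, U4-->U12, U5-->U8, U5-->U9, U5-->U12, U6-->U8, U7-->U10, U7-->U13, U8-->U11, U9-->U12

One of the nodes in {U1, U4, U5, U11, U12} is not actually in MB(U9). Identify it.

U11

Recall MB(v) = parents ∪ children ∪ spouses, where spouses are the other parents of v's children.
U9 has child U12.
Parents of U9: U5.
Parents of each child, excluding U9:
  U12: U1, U4, U5
MB(U9) = {U1, U4, U5, U12}.
U11 is neither a parent, child, nor co-parent of U9, so it does not belong.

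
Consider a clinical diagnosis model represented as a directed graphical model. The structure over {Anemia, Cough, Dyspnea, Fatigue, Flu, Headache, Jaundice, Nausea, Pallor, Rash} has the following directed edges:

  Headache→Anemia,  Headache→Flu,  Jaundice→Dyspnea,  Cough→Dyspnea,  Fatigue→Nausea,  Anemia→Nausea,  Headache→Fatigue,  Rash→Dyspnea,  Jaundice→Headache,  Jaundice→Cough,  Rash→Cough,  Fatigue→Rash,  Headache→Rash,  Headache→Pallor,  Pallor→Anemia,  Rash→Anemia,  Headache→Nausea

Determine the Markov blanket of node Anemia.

Recall MB(v) = parents ∪ children ∪ spouses, where spouses are the other parents of v's children.
Children of Anemia: Nausea.
Anemia's parents: Headache, Pallor, Rash.
For each child, the remaining parents (spouses of Anemia):
  Nausea: Fatigue, Headache
Taking the union gives {Fatigue, Headache, Nausea, Pallor, Rash}.

{Fatigue, Headache, Nausea, Pallor, Rash}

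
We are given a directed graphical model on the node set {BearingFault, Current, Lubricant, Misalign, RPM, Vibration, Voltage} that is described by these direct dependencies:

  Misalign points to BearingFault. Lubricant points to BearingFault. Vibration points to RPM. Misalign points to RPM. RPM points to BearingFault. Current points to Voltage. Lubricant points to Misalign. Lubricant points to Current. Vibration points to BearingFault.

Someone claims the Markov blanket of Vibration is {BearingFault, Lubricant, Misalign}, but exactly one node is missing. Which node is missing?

RPM

Vibration's children: BearingFault, RPM.
Vibration's parents: none.
Parents of each child, excluding Vibration:
  parents(RPM) \ {Vibration} = {Misalign}.
  parents(BearingFault) \ {Vibration} = {Lubricant, Misalign, RPM}.
MB(Vibration) = {BearingFault, Lubricant, Misalign, RPM}.
Comparing with the claimed set, RPM is missing.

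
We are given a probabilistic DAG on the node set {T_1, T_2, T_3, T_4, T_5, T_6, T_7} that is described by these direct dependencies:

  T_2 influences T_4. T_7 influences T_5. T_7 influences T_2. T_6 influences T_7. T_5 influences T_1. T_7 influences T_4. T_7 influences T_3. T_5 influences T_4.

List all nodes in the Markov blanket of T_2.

{T_4, T_5, T_7}

By definition, MB(T_2) is built from T_2's parents, T_2's children, and the co-parents of T_2.
Parents of T_2: T_7.
T_2 has child T_4.
Co-parents of T_2 (other parents of its children):
  T_4 also has parents T_5, T_7.
So the Markov blanket of T_2 is {T_4, T_5, T_7}.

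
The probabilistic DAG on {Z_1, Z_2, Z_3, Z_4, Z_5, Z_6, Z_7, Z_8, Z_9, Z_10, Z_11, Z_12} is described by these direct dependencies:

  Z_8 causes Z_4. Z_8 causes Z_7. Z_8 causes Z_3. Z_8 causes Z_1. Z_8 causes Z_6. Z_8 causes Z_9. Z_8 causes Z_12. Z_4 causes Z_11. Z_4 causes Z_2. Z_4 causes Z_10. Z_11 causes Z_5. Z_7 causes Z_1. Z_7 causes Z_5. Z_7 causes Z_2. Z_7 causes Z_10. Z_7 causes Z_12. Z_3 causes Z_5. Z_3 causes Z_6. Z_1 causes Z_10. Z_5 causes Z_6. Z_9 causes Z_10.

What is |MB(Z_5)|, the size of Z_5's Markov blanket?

Z_5's parents: Z_3, Z_7, Z_11.
Ch(Z_5) = {Z_6}.
Other parents of Z_5's children:
  Z_6's other parents are Z_3, Z_8.
MB(Z_5) = {Z_3, Z_6, Z_7, Z_8, Z_11}, which has 5 nodes.

5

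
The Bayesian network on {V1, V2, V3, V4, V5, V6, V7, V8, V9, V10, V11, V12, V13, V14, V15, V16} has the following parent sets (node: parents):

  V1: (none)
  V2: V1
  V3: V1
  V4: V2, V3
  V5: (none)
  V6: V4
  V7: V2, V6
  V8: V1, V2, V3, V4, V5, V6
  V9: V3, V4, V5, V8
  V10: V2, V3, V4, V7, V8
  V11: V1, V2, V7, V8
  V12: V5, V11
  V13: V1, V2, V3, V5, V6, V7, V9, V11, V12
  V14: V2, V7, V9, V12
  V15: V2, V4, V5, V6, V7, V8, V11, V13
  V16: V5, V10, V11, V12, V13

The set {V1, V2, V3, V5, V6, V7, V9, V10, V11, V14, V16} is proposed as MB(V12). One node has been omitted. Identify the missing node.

V13

Pa(V12) = {V5, V11}.
V12 has children V13, V14, V16.
For each child, the remaining parents (spouses of V12):
  V13 also has parents V1, V2, V3, V5, V6, V7, V9, V11.
  V14's other parents are V2, V7, V9.
  parents(V16) \ {V12} = {V5, V10, V11, V13}.
MB(V12) = {V1, V2, V3, V5, V6, V7, V9, V10, V11, V13, V14, V16}.
Comparing with the claimed set, V13 is missing.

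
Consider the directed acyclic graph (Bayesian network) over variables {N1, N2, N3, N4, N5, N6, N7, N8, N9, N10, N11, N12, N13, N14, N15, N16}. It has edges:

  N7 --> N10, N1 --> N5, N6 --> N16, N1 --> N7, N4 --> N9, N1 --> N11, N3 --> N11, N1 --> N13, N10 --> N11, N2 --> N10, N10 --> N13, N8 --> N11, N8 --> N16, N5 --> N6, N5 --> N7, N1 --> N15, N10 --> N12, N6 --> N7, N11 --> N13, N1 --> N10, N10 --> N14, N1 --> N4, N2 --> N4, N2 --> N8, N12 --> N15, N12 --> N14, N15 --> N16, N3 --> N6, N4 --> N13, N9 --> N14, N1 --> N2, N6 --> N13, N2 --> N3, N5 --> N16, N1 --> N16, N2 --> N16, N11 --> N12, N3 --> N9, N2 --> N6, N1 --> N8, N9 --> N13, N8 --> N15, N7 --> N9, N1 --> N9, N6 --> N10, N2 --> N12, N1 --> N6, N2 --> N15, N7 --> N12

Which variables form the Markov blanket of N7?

{N1, N2, N3, N4, N5, N6, N9, N10, N11, N12}

The Markov blanket of a node is its parents, its children, and the other parents of its children.
N7's parents: N1, N5, N6.
Ch(N7) = {N9, N10, N12}.
Other parents of N7's children:
  parents(N9) \ {N7} = {N1, N3, N4}.
  N10 also has parents N1, N2, N6.
  parents(N12) \ {N7} = {N2, N10, N11}.
So the Markov blanket of N7 is {N1, N2, N3, N4, N5, N6, N9, N10, N11, N12}.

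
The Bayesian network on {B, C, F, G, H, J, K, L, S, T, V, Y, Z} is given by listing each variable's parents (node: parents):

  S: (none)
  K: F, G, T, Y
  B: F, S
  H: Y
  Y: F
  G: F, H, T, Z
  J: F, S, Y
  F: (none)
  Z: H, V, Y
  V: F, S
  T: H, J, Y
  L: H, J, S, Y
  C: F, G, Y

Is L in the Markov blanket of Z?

Parents of Z: H, V, Y.
Ch(Z) = {G}.
Other parents of Z's children:
  G: F, H, T
MB(Z) = {F, G, H, T, V, Y}; L is not in this set.

No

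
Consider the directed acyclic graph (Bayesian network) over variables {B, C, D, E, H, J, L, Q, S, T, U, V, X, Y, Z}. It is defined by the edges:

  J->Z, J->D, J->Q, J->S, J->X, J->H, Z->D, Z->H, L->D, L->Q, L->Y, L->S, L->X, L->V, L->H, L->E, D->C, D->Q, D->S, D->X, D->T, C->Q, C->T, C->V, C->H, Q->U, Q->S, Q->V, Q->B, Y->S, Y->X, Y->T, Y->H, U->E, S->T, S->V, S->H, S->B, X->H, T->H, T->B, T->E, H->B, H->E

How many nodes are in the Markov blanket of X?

9

X has parents D, J, L, Y.
Ch(X) = {H}.
For each child, the remaining parents (spouses of X):
  parents(H) \ {X} = {C, J, L, S, T, Y, Z}.
MB(X) = {C, D, H, J, L, S, T, Y, Z}, which has 9 nodes.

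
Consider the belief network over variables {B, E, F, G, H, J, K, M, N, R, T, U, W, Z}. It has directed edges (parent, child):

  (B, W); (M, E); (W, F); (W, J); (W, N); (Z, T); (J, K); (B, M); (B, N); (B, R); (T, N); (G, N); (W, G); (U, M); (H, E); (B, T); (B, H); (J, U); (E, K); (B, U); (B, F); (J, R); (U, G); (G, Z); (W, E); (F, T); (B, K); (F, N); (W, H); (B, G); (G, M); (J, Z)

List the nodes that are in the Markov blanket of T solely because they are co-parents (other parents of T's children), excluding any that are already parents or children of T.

Children of T: N.
  N's other parents are B, F, G, W.
Excluding nodes already adjacent to T (B, F, N, Z), the co-parent-only contribution is {G, W}.

{G, W}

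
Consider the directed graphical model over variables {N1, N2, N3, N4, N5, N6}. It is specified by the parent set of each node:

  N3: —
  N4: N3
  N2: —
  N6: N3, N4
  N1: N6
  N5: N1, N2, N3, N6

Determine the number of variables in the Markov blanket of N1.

N1's children: N5.
N1's parents: N6.
Parents of each child, excluding N1:
  N5's other parents are N2, N3, N6.
MB(N1) = {N2, N3, N5, N6}, which has 4 nodes.

4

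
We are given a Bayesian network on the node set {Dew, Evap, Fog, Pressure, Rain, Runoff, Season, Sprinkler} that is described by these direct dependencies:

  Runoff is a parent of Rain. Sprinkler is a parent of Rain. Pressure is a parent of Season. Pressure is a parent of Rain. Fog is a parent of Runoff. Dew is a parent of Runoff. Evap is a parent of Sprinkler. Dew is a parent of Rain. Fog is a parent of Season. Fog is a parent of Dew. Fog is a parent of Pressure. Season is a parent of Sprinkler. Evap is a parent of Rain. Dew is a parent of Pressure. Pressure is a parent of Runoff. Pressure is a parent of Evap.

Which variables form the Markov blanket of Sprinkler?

{Dew, Evap, Pressure, Rain, Runoff, Season}

Sprinkler's children: Rain.
Sprinkler's parents: Evap, Season.
Co-parents of Sprinkler (other parents of its children):
  parents(Rain) \ {Sprinkler} = {Dew, Evap, Pressure, Runoff}.
MB(Sprinkler) = {Dew, Evap, Pressure, Rain, Runoff, Season}.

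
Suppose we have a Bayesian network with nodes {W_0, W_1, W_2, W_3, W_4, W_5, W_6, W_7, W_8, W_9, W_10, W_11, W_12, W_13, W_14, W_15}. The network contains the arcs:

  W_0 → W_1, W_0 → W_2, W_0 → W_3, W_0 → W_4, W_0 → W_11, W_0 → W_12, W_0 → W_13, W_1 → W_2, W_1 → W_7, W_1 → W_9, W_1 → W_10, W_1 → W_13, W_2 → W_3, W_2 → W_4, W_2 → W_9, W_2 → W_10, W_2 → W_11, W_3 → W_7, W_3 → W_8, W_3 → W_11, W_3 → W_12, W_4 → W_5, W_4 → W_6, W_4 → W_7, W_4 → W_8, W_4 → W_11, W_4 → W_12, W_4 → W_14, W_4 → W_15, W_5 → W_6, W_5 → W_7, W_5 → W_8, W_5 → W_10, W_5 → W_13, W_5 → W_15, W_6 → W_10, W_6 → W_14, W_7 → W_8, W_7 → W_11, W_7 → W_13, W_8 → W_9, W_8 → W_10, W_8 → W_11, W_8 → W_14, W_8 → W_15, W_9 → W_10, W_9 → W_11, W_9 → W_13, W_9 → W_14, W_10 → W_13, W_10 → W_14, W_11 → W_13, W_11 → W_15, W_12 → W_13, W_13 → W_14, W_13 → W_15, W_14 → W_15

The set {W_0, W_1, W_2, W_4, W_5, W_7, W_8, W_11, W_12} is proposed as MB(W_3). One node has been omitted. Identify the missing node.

The Markov blanket of a node is its parents, its children, and the other parents of its children.
Pa(W_3) = {W_0, W_2}.
Children of W_3: W_7, W_8, W_11, W_12.
Other parents of W_3's children:
  parents(W_7) \ {W_3} = {W_1, W_4, W_5}.
  W_8's other parents are W_4, W_5, W_7.
  W_11's other parents are W_0, W_2, W_4, W_7, W_8, W_9.
  W_12 also has parents W_0, W_4.
MB(W_3) = {W_0, W_1, W_2, W_4, W_5, W_7, W_8, W_9, W_11, W_12}.
Comparing with the claimed set, W_9 is missing.

W_9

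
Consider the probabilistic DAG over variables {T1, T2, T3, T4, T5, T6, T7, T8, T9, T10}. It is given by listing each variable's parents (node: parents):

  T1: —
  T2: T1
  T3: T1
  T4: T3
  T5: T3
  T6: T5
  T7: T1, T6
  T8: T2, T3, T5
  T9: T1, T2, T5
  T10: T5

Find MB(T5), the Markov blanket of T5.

Parents of T5: T3.
T5's children: T6, T8, T9, T10.
For each child, the remaining parents (spouses of T5):
  T6: —
  T8: T2, T3
  T9: T1, T2
  T10: —
MB(T5) = {T1, T2, T3, T6, T8, T9, T10}.

{T1, T2, T3, T6, T8, T9, T10}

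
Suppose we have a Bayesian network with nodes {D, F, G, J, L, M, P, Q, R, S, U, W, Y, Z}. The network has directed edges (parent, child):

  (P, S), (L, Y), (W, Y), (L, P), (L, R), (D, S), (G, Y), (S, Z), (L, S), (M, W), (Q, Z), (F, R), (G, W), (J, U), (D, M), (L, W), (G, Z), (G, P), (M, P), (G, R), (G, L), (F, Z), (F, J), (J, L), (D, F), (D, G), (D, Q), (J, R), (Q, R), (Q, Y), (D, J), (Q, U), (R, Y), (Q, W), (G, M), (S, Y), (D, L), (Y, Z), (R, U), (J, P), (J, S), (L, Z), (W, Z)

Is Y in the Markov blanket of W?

Yes

Y is a child of W.
So Y ∈ MB(W).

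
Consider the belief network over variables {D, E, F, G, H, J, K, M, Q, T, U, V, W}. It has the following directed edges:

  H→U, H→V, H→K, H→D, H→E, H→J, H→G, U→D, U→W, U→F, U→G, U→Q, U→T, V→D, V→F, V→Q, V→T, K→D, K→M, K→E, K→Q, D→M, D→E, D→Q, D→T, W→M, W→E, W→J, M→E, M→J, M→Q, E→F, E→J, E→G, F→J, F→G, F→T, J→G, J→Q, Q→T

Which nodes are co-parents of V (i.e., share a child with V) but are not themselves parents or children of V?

{E, J, K, M, U}

Children of V: D, F, Q, T.
  parents(D) \ {V} = {H, K, U}.
  F's other parents are E, U.
  Q's other parents are D, J, K, M, U.
  T also has parents D, F, Q, U.
Excluding nodes already adjacent to V (D, F, H, Q, T), the co-parent-only contribution is {E, J, K, M, U}.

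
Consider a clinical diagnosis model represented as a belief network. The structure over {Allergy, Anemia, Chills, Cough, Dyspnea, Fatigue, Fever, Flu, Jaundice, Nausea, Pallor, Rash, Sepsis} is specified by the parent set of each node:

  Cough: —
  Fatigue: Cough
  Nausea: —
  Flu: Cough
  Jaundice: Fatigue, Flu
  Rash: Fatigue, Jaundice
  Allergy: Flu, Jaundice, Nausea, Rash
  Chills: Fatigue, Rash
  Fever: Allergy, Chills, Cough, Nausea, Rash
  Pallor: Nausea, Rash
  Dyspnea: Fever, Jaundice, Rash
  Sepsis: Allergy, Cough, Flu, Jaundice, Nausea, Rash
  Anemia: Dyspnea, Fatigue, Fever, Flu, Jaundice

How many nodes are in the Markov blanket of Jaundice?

Recall MB(v) = parents ∪ children ∪ spouses, where spouses are the other parents of v's children.
Jaundice has children Allergy, Anemia, Dyspnea, Rash, Sepsis.
Jaundice's parents: Fatigue, Flu.
Co-parents of Jaundice (other parents of its children):
  Rash's other parent is Fatigue.
  parents(Allergy) \ {Jaundice} = {Flu, Nausea, Rash}.
  Dyspnea also has parents Fever, Rash.
  Sepsis also has parents Allergy, Cough, Flu, Nausea, Rash.
  Anemia's other parents are Dyspnea, Fatigue, Fever, Flu.
MB(Jaundice) = {Allergy, Anemia, Cough, Dyspnea, Fatigue, Fever, Flu, Nausea, Rash, Sepsis}, which has 10 nodes.

10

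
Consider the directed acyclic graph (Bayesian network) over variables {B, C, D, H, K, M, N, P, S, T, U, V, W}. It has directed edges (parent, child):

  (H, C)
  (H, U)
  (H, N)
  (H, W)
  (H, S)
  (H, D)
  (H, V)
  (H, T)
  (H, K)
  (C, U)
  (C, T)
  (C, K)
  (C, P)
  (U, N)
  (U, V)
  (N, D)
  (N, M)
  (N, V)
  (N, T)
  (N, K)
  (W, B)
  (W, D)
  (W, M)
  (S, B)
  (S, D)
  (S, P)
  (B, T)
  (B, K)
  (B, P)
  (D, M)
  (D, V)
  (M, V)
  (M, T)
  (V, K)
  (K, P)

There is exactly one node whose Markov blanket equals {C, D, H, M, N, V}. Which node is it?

The target node must have every member of {C, D, H, M, N, V} as a parent, child, or co-parent, and no others.
Parents of U: C, H; children: N, V; co-parents: D, H, M, N.
These exactly cover the given set, so the node is U.

U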